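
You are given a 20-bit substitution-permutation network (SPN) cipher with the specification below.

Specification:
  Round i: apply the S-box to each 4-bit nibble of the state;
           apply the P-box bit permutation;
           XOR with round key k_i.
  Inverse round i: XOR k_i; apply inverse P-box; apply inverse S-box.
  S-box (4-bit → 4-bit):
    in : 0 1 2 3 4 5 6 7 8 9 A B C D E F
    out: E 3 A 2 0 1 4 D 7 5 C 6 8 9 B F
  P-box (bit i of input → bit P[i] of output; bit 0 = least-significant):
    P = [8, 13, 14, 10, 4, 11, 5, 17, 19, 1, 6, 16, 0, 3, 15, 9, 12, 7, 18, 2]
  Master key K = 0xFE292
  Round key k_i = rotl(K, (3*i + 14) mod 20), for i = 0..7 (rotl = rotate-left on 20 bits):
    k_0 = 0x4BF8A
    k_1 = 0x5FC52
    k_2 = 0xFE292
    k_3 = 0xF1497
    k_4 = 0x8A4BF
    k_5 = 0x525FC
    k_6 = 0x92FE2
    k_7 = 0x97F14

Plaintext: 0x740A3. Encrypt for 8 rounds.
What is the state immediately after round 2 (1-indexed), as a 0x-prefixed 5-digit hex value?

0xE7089

s_0 = plaintext = 0x740A3
s_1 = Round(s_0, k_0) = 0x38FEC
s_2 = Round(s_1, k_1) = 0xE7089
s_3 = Round(s_2, k_2) = 0xE3965
s_4 = Round(s_3, k_3) = 0x7057B
s_5 = Round(s_4, k_4) = 0x65683
s_6 = Round(s_5, k_5) = 0x10D8D
s_7 = Round(s_6, k_6) = 0x0B05A
s_8 = Round(s_7, k_7) = 0xCBBCA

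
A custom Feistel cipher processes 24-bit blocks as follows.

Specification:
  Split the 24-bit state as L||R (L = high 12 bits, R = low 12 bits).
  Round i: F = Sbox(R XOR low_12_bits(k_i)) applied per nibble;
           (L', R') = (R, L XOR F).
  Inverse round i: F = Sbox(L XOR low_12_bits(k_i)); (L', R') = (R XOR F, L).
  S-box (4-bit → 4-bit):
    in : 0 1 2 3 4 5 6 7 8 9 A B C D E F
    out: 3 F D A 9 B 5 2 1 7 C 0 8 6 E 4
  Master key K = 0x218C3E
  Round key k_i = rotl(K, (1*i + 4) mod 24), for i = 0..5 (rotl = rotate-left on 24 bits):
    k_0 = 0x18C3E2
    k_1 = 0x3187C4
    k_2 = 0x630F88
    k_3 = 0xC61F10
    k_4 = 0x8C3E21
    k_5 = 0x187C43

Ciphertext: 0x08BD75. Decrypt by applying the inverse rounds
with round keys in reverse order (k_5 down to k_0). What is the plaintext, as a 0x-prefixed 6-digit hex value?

0x5D16A4

s_0 = ciphertext = 0x08BD75
s_1 = InvRound(s_0, k_5) = 0x5F408B
s_2 = InvRound(s_1, k_4) = 0x0E05F4
s_3 = InvRound(s_2, k_3) = 0x1B70E0
s_4 = InvRound(s_3, k_2) = 0xE441B7
s_5 = InvRound(s_4, k_1) = 0x6A4E44
s_6 = InvRound(s_5, k_0) = 0x5D16A4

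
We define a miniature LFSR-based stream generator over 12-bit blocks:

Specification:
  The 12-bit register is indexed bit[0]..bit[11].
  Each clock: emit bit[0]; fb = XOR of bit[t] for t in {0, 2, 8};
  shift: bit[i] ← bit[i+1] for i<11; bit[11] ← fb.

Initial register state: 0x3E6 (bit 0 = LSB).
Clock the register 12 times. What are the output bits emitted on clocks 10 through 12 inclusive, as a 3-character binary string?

reg_0 = 0x3E6
clock 1: out=0, reg = 0x1F3
clock 2: out=1, reg = 0x0F9
clock 3: out=1, reg = 0x87C
clock 4: out=0, reg = 0xC3E
clock 5: out=0, reg = 0xE1F
clock 6: out=1, reg = 0x70F
clock 7: out=1, reg = 0xB87
clock 8: out=1, reg = 0xDC3
clock 9: out=1, reg = 0x6E1
clock 10: out=1, reg = 0xB70
clock 11: out=0, reg = 0xDB8
clock 12: out=0, reg = 0xEDC

100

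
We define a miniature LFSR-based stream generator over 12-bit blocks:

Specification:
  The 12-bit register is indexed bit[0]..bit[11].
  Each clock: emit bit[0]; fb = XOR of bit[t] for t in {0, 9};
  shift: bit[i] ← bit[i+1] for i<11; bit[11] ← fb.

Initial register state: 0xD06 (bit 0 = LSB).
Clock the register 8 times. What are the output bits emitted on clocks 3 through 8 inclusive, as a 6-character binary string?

reg_0 = 0xD06
clock 1: out=0, reg = 0x683
clock 2: out=1, reg = 0x341
clock 3: out=1, reg = 0x1A0
clock 4: out=0, reg = 0x0D0
clock 5: out=0, reg = 0x068
clock 6: out=0, reg = 0x034
clock 7: out=0, reg = 0x01A
clock 8: out=0, reg = 0x00D

100000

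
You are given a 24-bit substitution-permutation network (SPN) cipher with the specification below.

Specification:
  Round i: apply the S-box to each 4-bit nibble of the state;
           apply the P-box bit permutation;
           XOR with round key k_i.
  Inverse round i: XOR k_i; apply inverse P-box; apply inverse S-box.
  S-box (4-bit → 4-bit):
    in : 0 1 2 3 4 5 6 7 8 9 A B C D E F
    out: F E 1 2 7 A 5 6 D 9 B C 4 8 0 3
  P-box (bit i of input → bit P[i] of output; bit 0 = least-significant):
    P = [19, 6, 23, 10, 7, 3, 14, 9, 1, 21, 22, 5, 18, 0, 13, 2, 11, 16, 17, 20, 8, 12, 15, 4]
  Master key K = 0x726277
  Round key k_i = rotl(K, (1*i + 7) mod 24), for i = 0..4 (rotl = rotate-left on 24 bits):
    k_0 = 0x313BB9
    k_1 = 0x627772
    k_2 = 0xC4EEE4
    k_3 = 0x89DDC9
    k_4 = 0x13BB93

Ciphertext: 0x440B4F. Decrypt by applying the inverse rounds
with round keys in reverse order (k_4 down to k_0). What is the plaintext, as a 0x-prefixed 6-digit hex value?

s_0 = ciphertext = 0x440B4F
s_1 = InvRound(s_0, k_4) = 0x118CF3
s_2 = InvRound(s_1, k_3) = 0xADE976
s_3 = InvRound(s_2, k_2) = 0x93E499
s_4 = InvRound(s_3, k_1) = 0x4530A7
s_5 = InvRound(s_4, k_0) = 0x99945E

0x99945E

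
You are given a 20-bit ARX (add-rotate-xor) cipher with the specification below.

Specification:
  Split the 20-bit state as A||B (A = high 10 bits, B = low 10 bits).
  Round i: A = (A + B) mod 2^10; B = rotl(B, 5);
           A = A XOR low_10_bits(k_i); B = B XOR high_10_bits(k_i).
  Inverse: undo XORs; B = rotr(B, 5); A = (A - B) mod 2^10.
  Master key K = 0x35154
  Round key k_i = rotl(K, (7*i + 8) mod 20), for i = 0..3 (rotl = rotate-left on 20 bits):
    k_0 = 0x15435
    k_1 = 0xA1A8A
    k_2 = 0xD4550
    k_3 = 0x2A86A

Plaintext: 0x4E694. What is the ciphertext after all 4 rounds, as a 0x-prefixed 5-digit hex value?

0x27420

s_0 = plaintext = 0x4E694
s_1 = Round(s_0, k_0) = 0xFE2C1
s_2 = Round(s_1, k_1) = 0x0CEB0
s_3 = Round(s_2, k_2) = 0xECD44
s_4 = Round(s_3, k_3) = 0x27420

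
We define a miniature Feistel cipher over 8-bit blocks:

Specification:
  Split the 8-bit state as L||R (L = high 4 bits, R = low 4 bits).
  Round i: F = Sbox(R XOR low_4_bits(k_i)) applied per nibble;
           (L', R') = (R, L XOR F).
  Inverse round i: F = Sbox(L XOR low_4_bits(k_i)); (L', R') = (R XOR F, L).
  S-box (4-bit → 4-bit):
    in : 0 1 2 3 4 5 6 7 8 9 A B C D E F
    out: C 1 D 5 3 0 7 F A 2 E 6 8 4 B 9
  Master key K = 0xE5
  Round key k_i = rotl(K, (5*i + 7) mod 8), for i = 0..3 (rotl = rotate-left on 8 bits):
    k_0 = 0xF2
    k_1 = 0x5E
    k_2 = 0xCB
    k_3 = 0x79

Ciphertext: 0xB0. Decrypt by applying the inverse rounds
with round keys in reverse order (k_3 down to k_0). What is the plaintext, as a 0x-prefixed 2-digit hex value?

0x10

s_0 = ciphertext = 0xB0
s_1 = InvRound(s_0, k_3) = 0xDB
s_2 = InvRound(s_1, k_2) = 0xCD
s_3 = InvRound(s_2, k_1) = 0x0C
s_4 = InvRound(s_3, k_0) = 0x10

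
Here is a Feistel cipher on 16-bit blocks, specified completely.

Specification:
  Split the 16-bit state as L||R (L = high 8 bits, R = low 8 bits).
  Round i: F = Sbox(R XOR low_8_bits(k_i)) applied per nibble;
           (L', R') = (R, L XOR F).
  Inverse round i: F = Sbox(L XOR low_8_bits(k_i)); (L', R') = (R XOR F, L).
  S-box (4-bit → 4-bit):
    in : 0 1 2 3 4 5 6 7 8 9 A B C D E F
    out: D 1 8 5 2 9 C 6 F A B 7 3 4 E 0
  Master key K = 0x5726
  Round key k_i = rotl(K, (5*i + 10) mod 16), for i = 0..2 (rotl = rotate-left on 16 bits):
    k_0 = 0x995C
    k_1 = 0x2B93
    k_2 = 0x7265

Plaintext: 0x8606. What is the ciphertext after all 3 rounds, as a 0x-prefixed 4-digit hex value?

0xF8B9

s_0 = plaintext = 0x8606
s_1 = Round(s_0, k_0) = 0x061D
s_2 = Round(s_1, k_1) = 0x1DF8
s_3 = Round(s_2, k_2) = 0xF8B9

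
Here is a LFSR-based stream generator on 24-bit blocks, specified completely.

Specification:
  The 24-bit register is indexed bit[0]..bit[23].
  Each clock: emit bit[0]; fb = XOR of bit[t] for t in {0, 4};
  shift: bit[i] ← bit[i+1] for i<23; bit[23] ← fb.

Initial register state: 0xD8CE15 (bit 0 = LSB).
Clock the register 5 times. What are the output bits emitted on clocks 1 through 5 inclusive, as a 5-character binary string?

10101

reg_0 = 0xD8CE15
clock 1: out=1, reg = 0x6C670A
clock 2: out=0, reg = 0x363385
clock 3: out=1, reg = 0x9B19C2
clock 4: out=0, reg = 0x4D8CE1
clock 5: out=1, reg = 0xA6C670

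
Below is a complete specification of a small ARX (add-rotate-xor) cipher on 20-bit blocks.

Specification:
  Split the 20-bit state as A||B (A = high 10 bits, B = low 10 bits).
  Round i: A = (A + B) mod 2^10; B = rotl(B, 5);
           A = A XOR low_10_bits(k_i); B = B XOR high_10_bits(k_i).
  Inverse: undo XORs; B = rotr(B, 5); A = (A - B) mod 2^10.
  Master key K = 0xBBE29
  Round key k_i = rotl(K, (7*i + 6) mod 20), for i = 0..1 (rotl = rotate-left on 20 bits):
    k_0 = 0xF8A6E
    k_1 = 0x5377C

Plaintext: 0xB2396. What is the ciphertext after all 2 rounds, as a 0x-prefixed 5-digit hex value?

s_0 = plaintext = 0xB2396
s_1 = Round(s_0, k_0) = 0x0C13E
s_2 = Round(s_1, k_1) = 0x84A84

0x84A84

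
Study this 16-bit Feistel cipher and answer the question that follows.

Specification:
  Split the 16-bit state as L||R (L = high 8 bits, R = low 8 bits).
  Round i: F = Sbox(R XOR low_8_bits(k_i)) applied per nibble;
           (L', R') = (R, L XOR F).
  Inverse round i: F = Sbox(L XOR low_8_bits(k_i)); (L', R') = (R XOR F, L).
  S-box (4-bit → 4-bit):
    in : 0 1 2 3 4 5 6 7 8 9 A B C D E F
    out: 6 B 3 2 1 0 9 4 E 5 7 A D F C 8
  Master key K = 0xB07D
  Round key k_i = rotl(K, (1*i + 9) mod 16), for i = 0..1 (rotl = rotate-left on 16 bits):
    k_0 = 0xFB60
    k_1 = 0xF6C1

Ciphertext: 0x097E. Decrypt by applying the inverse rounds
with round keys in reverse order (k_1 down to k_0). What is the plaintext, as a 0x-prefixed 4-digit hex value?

s_0 = ciphertext = 0x097E
s_1 = InvRound(s_0, k_1) = 0xA009
s_2 = InvRound(s_1, k_0) = 0xDFA0

0xDFA0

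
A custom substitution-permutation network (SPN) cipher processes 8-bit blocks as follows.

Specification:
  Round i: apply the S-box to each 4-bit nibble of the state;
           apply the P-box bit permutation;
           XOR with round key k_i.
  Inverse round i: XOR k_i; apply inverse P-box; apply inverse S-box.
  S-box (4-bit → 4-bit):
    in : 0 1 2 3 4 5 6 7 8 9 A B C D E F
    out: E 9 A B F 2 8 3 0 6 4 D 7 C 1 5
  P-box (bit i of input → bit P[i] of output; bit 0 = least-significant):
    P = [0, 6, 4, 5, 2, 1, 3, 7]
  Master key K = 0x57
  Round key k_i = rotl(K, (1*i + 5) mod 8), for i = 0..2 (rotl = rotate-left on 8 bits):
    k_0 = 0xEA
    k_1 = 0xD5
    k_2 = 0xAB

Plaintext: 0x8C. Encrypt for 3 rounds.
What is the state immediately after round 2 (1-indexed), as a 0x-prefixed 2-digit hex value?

0x68

s_0 = plaintext = 0x8C
s_1 = Round(s_0, k_0) = 0xBB
s_2 = Round(s_1, k_1) = 0x68
s_3 = Round(s_2, k_2) = 0x2B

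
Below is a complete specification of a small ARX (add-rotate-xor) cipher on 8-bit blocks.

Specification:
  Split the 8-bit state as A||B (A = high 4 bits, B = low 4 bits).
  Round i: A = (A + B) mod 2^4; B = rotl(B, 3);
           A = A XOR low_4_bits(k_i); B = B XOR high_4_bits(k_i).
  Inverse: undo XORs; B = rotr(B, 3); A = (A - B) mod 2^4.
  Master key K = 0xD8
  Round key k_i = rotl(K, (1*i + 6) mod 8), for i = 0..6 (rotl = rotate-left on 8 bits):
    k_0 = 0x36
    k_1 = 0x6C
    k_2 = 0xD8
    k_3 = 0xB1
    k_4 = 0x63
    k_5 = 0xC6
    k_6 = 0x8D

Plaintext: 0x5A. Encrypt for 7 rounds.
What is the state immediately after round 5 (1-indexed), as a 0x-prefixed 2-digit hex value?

0x56

s_0 = plaintext = 0x5A
s_1 = Round(s_0, k_0) = 0x96
s_2 = Round(s_1, k_1) = 0x35
s_3 = Round(s_2, k_2) = 0x07
s_4 = Round(s_3, k_3) = 0x60
s_5 = Round(s_4, k_4) = 0x56
s_6 = Round(s_5, k_5) = 0xDF
s_7 = Round(s_6, k_6) = 0x17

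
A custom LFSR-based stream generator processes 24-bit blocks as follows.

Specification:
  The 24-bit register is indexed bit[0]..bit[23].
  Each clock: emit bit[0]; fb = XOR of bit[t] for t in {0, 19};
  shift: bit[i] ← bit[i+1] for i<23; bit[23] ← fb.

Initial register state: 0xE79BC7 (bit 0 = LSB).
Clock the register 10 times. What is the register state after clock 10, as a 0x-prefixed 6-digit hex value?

reg_0 = 0xE79BC7
clock 1: out=1, reg = 0xF3CDE3
clock 2: out=1, reg = 0xF9E6F1
clock 3: out=1, reg = 0x7CF378
clock 4: out=0, reg = 0xBE79BC
clock 5: out=0, reg = 0xDF3CDE
clock 6: out=0, reg = 0xEF9E6F
clock 7: out=1, reg = 0x77CF37
clock 8: out=1, reg = 0xBBE79B
clock 9: out=1, reg = 0x5DF3CD
clock 10: out=1, reg = 0x2EF9E6

0x2EF9E6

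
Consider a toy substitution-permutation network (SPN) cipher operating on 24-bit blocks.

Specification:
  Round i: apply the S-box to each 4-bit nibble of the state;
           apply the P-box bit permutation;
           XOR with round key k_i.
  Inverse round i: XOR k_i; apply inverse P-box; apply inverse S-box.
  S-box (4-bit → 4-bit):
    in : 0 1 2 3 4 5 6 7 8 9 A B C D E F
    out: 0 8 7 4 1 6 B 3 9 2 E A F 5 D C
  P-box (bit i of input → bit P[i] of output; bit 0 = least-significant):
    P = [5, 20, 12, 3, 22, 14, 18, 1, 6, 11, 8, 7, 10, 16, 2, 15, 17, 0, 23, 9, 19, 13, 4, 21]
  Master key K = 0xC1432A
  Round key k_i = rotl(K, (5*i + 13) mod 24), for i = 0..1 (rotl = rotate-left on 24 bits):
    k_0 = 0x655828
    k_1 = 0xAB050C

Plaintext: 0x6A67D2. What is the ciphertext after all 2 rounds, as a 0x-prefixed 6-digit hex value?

0xF9ABC8

s_0 = plaintext = 0x6A67D2
s_1 = Round(s_0, k_0) = 0x98E649
s_2 = Round(s_1, k_1) = 0xF9ABC8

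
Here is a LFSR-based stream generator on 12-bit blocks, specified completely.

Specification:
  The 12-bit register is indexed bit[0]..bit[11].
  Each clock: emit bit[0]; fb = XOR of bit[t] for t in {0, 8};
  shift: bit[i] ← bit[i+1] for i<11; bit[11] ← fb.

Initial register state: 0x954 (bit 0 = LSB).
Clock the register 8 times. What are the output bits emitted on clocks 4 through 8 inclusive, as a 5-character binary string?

reg_0 = 0x954
clock 1: out=0, reg = 0xCAA
clock 2: out=0, reg = 0x655
clock 3: out=1, reg = 0xB2A
clock 4: out=0, reg = 0xD95
clock 5: out=1, reg = 0x6CA
clock 6: out=0, reg = 0x365
clock 7: out=1, reg = 0x1B2
clock 8: out=0, reg = 0x8D9

01010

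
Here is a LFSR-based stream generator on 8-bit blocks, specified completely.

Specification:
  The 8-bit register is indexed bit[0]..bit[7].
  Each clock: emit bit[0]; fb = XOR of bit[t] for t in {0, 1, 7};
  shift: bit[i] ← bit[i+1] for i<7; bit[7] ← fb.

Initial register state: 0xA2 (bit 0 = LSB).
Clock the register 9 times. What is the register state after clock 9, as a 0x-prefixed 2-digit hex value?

reg_0 = 0xA2
clock 1: out=0, reg = 0x51
clock 2: out=1, reg = 0xA8
clock 3: out=0, reg = 0xD4
clock 4: out=0, reg = 0xEA
clock 5: out=0, reg = 0x75
clock 6: out=1, reg = 0xBA
clock 7: out=0, reg = 0x5D
clock 8: out=1, reg = 0xAE
clock 9: out=0, reg = 0x57

0x57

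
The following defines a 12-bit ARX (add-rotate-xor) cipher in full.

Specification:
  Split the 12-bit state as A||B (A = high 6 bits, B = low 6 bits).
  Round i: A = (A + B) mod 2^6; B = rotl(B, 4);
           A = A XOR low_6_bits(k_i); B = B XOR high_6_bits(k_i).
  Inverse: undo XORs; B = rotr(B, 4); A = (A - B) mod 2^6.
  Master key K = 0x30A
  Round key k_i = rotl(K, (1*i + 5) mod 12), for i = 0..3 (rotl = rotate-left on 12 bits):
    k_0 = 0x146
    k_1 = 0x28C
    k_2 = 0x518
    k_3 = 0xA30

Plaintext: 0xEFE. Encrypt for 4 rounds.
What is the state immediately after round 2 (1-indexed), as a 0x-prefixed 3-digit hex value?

s_0 = plaintext = 0xEFE
s_1 = Round(s_0, k_0) = 0xFEA
s_2 = Round(s_1, k_1) = 0x960
s_3 = Round(s_2, k_2) = 0x75C
s_4 = Round(s_3, k_3) = 0x26F

0x960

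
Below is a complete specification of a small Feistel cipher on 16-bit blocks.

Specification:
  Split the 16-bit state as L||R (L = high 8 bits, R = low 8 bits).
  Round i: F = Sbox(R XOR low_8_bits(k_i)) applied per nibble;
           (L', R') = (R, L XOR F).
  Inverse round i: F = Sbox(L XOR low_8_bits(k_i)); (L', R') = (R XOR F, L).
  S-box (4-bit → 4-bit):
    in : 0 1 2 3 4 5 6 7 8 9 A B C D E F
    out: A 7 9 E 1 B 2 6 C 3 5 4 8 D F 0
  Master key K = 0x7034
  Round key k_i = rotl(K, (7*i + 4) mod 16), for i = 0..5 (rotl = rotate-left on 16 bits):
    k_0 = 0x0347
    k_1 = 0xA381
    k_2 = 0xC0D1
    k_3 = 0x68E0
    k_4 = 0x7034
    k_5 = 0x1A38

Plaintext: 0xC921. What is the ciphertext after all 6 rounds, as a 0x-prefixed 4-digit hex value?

s_0 = plaintext = 0xC921
s_1 = Round(s_0, k_0) = 0x21EB
s_2 = Round(s_1, k_1) = 0xEB04
s_3 = Round(s_2, k_2) = 0x0430
s_4 = Round(s_3, k_3) = 0x30DE
s_5 = Round(s_4, k_4) = 0xDEC5
s_6 = Round(s_5, k_5) = 0xC5D3

0xC5D3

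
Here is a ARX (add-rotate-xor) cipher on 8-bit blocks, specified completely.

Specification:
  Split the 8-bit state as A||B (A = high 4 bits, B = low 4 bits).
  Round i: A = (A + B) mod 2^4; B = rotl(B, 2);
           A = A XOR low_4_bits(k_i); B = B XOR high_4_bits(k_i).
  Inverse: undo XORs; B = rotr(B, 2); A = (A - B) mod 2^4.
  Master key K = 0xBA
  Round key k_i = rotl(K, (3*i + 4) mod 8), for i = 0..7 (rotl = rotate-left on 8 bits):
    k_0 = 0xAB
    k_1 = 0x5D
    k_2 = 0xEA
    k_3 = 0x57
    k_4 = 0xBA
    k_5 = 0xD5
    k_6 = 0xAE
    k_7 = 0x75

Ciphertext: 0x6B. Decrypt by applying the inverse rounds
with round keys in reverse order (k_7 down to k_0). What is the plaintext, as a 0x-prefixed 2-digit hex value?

0xB4

s_0 = ciphertext = 0x6B
s_1 = InvRound(s_0, k_7) = 0x03
s_2 = InvRound(s_1, k_6) = 0x86
s_3 = InvRound(s_2, k_5) = 0xFE
s_4 = InvRound(s_3, k_4) = 0x05
s_5 = InvRound(s_4, k_3) = 0x70
s_6 = InvRound(s_5, k_2) = 0x2B
s_7 = InvRound(s_6, k_1) = 0x4B
s_8 = InvRound(s_7, k_0) = 0xB4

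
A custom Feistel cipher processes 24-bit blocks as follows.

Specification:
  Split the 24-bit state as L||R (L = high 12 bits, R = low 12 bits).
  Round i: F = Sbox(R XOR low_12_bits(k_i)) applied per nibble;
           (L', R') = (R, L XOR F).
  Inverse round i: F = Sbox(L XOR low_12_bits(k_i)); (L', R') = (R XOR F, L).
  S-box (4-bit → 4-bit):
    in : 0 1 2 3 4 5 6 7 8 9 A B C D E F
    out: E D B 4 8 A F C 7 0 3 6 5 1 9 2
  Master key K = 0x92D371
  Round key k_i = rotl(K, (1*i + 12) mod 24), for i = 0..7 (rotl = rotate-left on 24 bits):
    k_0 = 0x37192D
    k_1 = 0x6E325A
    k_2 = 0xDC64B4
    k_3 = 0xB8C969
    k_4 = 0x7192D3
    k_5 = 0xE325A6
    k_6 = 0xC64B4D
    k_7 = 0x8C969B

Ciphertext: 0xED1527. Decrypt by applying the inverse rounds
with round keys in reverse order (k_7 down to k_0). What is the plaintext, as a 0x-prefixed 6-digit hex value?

0xA7318D

s_0 = ciphertext = 0xED1527
s_1 = InvRound(s_0, k_7) = 0x2A4ED1
s_2 = InvRound(s_1, k_6) = 0xE412A4
s_3 = InvRound(s_2, k_5) = 0x438E41
s_4 = InvRound(s_3, k_4) = 0x1D7438
s_5 = InvRound(s_4, k_3) = 0x3511D7
s_6 = InvRound(s_5, k_2) = 0xD4D351
s_7 = InvRound(s_6, k_1) = 0x18DD4D
s_8 = InvRound(s_7, k_0) = 0xA7318D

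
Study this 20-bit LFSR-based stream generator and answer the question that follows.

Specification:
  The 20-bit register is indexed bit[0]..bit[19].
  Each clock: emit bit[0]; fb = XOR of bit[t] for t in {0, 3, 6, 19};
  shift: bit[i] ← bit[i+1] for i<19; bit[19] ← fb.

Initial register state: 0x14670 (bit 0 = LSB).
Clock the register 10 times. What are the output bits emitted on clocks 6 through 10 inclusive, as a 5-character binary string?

reg_0 = 0x14670
clock 1: out=0, reg = 0x8A338
clock 2: out=0, reg = 0x4519C
clock 3: out=0, reg = 0xA28CE
clock 4: out=0, reg = 0xD1467
clock 5: out=1, reg = 0xE8A33
clock 6: out=1, reg = 0x74519
clock 7: out=1, reg = 0x3A28C
clock 8: out=0, reg = 0x9D146
clock 9: out=0, reg = 0x4E8A3
clock 10: out=1, reg = 0xA7451

11001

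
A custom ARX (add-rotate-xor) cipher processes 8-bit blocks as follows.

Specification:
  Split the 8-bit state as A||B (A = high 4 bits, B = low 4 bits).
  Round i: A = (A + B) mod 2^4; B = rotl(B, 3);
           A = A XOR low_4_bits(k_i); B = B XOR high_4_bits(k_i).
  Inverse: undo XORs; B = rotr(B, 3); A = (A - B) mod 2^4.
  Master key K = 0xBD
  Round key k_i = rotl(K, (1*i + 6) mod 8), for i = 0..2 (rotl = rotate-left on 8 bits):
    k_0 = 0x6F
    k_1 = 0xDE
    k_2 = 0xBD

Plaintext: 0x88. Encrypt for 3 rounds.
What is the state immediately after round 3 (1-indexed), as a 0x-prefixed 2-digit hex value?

0x6D

s_0 = plaintext = 0x88
s_1 = Round(s_0, k_0) = 0xF2
s_2 = Round(s_1, k_1) = 0xFC
s_3 = Round(s_2, k_2) = 0x6D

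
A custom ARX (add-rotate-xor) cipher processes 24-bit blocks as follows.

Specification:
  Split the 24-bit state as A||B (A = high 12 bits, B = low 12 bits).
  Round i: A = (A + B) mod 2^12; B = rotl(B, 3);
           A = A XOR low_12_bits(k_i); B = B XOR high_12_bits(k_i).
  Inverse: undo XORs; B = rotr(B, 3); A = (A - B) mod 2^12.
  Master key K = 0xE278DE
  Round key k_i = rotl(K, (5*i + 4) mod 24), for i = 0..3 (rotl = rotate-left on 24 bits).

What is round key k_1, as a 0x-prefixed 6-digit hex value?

K = 0xE278DE
k_0 = rotl(K, (5*0+4) mod 24) = rotl(K, 4) = 0x278DEE
k_1 = rotl(K, (5*1+4) mod 24) = rotl(K, 9) = 0xF1BDC4

0xF1BDC4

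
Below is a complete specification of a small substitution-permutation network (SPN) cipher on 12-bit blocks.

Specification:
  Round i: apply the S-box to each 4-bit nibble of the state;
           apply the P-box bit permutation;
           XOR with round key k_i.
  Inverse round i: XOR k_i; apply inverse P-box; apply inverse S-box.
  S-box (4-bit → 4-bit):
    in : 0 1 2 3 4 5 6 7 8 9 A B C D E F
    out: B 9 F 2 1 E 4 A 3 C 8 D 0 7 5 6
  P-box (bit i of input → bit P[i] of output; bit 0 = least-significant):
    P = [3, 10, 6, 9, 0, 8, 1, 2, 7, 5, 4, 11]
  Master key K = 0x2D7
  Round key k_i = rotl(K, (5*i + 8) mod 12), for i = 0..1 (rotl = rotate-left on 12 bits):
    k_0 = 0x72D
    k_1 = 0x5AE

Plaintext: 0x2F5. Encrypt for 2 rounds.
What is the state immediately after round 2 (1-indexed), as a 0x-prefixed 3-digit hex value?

s_0 = plaintext = 0x2F5
s_1 = Round(s_0, k_0) = 0x8DF
s_2 = Round(s_1, k_1) = 0x04D

0x04D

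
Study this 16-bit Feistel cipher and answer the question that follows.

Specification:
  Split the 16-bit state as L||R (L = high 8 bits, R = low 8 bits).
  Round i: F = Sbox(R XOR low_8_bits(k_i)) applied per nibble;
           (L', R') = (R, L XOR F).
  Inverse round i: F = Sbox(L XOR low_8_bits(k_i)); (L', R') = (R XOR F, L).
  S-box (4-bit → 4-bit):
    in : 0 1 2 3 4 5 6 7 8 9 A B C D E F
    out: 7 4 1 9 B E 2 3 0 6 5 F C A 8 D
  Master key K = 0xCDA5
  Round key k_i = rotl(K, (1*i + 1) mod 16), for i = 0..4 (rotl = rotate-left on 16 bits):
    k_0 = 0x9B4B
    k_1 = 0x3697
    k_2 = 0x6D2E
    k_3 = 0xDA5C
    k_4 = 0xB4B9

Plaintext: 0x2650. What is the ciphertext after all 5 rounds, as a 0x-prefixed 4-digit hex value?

s_0 = plaintext = 0x2650
s_1 = Round(s_0, k_0) = 0x5069
s_2 = Round(s_1, k_1) = 0x6988
s_3 = Round(s_2, k_2) = 0x883B
s_4 = Round(s_3, k_3) = 0x3BAB
s_5 = Round(s_4, k_4) = 0xAB7A

0xAB7A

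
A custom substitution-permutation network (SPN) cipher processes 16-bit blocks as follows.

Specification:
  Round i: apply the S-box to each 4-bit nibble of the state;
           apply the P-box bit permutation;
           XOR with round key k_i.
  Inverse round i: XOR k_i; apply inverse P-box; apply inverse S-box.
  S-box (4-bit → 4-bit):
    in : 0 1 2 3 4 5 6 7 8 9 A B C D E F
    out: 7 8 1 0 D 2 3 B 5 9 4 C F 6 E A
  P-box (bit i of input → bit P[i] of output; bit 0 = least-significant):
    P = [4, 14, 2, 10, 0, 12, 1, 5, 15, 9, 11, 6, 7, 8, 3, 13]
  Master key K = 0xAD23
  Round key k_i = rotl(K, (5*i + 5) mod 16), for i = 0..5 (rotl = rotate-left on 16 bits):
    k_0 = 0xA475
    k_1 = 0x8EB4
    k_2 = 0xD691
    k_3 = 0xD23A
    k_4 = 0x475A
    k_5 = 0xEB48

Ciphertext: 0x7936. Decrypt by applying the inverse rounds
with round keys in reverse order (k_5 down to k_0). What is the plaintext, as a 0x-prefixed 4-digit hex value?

0x9150

s_0 = ciphertext = 0x7936
s_1 = InvRound(s_0, k_5) = 0xA7E8
s_2 = InvRound(s_1, k_4) = 0x92B6
s_3 = InvRound(s_2, k_3) = 0x833D
s_4 = InvRound(s_3, k_2) = 0x03FE
s_5 = InvRound(s_4, k_1) = 0xD4A1
s_6 = InvRound(s_5, k_0) = 0x9150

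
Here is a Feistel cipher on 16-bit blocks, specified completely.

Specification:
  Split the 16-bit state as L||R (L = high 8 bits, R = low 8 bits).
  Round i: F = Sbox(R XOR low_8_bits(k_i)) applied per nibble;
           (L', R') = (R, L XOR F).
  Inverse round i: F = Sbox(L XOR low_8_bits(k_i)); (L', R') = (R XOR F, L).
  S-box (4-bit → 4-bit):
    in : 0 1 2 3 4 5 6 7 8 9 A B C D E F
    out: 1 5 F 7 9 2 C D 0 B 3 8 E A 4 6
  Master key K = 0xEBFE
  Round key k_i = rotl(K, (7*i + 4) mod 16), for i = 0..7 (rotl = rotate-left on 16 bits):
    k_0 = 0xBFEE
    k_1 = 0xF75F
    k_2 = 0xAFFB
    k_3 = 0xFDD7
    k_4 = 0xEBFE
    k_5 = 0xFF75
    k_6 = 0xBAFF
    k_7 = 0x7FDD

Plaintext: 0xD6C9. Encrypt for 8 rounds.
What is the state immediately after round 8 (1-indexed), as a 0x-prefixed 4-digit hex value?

s_0 = plaintext = 0xD6C9
s_1 = Round(s_0, k_0) = 0xC92B
s_2 = Round(s_1, k_1) = 0x2B10
s_3 = Round(s_2, k_2) = 0x1063
s_4 = Round(s_3, k_3) = 0x6399
s_5 = Round(s_4, k_4) = 0x99AE
s_6 = Round(s_5, k_5) = 0xAE31
s_7 = Round(s_6, k_6) = 0x314A
s_8 = Round(s_7, k_7) = 0x4A8C

0x4A8C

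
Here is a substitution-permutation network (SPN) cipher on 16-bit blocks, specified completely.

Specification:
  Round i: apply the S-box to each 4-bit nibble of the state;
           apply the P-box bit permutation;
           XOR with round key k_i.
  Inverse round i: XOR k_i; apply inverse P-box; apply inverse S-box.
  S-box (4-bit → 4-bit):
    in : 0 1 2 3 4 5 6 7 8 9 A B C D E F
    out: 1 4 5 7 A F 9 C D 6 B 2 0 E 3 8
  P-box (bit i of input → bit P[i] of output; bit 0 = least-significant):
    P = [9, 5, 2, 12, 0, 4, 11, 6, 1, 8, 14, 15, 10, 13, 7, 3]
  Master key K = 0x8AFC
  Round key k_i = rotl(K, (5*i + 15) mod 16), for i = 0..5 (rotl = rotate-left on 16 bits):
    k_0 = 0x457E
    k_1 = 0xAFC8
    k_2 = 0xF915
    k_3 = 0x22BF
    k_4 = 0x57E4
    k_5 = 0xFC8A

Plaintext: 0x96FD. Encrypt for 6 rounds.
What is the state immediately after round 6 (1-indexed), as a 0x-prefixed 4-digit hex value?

0x4662

s_0 = plaintext = 0x96FD
s_1 = Round(s_0, k_0) = 0xF598
s_2 = Round(s_1, k_1) = 0x74D6
s_3 = Round(s_2, k_2) = 0x62CD
s_4 = Round(s_3, k_3) = 0x7691
s_5 = Round(s_4, k_4) = 0xDF7A
s_6 = Round(s_5, k_5) = 0x4662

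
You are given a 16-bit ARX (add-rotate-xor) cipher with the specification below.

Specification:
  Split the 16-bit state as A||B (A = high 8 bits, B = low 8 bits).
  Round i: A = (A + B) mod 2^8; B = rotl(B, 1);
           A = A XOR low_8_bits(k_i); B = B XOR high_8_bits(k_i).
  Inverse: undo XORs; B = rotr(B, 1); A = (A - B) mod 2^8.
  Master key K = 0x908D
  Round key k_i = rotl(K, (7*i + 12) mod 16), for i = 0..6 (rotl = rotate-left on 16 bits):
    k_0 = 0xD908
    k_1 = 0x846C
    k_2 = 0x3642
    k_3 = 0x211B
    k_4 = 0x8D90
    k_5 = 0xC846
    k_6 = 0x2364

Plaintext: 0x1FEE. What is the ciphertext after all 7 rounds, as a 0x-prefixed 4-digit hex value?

s_0 = plaintext = 0x1FEE
s_1 = Round(s_0, k_0) = 0x0504
s_2 = Round(s_1, k_1) = 0x658C
s_3 = Round(s_2, k_2) = 0xB32F
s_4 = Round(s_3, k_3) = 0xF97F
s_5 = Round(s_4, k_4) = 0xE873
s_6 = Round(s_5, k_5) = 0x1D2E
s_7 = Round(s_6, k_6) = 0x2F7F

0x2F7F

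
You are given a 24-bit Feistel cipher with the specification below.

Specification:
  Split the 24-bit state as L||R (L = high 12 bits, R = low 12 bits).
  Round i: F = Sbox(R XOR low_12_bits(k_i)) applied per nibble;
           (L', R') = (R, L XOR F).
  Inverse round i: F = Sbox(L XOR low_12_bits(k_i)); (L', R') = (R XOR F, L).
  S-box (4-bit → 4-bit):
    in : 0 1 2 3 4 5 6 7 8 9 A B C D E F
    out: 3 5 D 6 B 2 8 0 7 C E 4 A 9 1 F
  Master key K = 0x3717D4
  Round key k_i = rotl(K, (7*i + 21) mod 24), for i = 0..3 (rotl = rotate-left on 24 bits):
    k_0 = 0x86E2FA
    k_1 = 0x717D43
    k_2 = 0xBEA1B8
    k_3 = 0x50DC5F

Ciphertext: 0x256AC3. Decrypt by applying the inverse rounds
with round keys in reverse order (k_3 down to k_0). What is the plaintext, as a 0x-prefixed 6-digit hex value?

s_0 = ciphertext = 0x256AC3
s_1 = InvRound(s_0, k_3) = 0xBFF256
s_2 = InvRound(s_1, k_2) = 0xCE6BFF
s_3 = InvRound(s_2, k_1) = 0xE1DCE6
s_4 = InvRound(s_3, k_0) = 0x6F6E1D

0x6F6E1D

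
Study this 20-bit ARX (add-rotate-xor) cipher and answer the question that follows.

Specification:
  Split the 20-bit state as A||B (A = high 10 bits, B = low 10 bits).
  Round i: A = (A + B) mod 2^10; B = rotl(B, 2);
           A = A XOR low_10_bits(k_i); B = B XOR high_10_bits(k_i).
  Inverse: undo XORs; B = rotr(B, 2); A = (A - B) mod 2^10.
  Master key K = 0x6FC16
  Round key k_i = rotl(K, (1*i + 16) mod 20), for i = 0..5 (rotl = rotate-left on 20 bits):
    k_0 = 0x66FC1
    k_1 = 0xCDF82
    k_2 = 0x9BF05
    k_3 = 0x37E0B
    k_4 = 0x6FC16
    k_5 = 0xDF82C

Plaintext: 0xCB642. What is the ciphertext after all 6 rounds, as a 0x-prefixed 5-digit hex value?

s_0 = plaintext = 0xCB642
s_1 = Round(s_0, k_0) = 0xAB891
s_2 = Round(s_1, k_1) = 0x2F573
s_3 = Round(s_2, k_2) = 0x4D7A2
s_4 = Round(s_3, k_3) = 0xB7254
s_5 = Round(s_4, k_4) = 0x498ED
s_6 = Round(s_5, k_5) = 0x8FCCA

0x8FCCA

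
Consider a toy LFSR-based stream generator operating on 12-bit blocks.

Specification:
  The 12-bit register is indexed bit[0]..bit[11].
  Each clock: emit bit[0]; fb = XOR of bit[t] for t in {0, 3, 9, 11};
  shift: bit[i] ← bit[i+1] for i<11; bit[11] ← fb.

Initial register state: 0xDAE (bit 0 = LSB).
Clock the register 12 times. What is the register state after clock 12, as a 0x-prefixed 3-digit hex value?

0x794

reg_0 = 0xDAE
clock 1: out=0, reg = 0x6D7
clock 2: out=1, reg = 0x36B
clock 3: out=1, reg = 0x9B5
clock 4: out=1, reg = 0x4DA
clock 5: out=0, reg = 0xA6D
clock 6: out=1, reg = 0x536
clock 7: out=0, reg = 0x29B
clock 8: out=1, reg = 0x94D
clock 9: out=1, reg = 0xCA6
clock 10: out=0, reg = 0xE53
clock 11: out=1, reg = 0xF29
clock 12: out=1, reg = 0x794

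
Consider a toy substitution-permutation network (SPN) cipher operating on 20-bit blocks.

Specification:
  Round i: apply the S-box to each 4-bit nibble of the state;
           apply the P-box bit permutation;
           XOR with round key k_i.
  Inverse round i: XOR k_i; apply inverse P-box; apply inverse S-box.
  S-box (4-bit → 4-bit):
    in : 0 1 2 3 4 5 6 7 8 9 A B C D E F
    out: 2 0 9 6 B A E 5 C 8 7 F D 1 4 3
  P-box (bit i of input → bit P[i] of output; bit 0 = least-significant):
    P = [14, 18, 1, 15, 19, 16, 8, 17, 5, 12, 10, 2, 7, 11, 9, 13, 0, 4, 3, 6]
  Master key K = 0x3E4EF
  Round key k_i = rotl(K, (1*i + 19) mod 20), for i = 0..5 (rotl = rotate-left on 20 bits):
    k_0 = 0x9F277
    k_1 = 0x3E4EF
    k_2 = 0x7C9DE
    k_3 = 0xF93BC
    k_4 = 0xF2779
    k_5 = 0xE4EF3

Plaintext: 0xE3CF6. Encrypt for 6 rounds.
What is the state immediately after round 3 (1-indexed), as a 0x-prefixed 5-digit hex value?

s_0 = plaintext = 0xE3CF6
s_1 = Round(s_0, k_0) = 0x47C59
s_2 = Round(s_1, k_1) = 0x0621A
s_3 = Round(s_2, k_2) = 0x3A3E8
s_4 = Round(s_3, k_3) = 0xF0C26
s_5 = Round(s_4, k_4) = 0x1AB4E
s_6 = Round(s_5, k_5) = 0x55055

0x3A3E8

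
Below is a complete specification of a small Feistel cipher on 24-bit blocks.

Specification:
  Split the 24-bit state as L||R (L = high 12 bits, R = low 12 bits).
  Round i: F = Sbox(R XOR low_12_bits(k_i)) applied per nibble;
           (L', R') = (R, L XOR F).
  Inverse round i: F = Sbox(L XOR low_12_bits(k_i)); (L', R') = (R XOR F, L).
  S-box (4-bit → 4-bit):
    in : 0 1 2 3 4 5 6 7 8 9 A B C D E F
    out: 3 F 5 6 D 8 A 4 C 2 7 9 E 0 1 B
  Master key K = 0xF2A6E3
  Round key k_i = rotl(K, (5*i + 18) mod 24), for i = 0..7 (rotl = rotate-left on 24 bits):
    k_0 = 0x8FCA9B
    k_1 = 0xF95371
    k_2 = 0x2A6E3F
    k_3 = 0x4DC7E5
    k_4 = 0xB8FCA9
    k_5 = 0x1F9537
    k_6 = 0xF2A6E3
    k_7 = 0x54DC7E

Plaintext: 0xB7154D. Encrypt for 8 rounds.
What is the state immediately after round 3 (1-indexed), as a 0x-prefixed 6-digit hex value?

s_0 = plaintext = 0xB7154D
s_1 = Round(s_0, k_0) = 0x54D07B
s_2 = Round(s_1, k_1) = 0x07B37A
s_3 = Round(s_2, k_2) = 0x37A0A3
s_4 = Round(s_3, k_3) = 0x0A37A0
s_5 = Round(s_4, k_4) = 0x7A0991
s_6 = Round(s_5, k_5) = 0x9919DA
s_7 = Round(s_6, k_6) = 0x9DA2F3
s_8 = Round(s_7, k_7) = 0x2F381A

0x37A0A3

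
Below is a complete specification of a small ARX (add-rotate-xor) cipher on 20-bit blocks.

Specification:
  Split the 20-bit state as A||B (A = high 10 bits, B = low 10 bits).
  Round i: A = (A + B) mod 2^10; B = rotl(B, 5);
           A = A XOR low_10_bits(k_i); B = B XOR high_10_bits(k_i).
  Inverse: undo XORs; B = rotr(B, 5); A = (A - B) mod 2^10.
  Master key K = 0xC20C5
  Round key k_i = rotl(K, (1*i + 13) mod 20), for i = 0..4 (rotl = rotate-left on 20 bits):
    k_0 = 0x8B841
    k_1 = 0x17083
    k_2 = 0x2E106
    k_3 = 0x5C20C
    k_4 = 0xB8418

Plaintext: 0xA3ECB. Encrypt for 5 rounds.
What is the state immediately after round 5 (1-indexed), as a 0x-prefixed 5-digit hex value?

0x32488

s_0 = plaintext = 0xA3ECB
s_1 = Round(s_0, k_0) = 0x46F58
s_2 = Round(s_1, k_1) = 0x3C346
s_3 = Round(s_2, k_2) = 0x4C062
s_4 = Round(s_3, k_3) = 0xE7933
s_5 = Round(s_4, k_4) = 0x32488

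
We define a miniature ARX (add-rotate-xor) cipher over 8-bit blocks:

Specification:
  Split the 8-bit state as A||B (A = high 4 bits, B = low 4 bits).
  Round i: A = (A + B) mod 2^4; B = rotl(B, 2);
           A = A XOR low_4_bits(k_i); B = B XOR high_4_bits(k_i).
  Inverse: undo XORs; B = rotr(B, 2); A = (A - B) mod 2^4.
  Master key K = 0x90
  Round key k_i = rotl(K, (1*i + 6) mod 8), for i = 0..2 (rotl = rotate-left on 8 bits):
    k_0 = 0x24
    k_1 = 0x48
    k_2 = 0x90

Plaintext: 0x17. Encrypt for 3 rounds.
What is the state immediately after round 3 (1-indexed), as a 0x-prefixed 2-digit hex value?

s_0 = plaintext = 0x17
s_1 = Round(s_0, k_0) = 0xCF
s_2 = Round(s_1, k_1) = 0x3B
s_3 = Round(s_2, k_2) = 0xE7

0xE7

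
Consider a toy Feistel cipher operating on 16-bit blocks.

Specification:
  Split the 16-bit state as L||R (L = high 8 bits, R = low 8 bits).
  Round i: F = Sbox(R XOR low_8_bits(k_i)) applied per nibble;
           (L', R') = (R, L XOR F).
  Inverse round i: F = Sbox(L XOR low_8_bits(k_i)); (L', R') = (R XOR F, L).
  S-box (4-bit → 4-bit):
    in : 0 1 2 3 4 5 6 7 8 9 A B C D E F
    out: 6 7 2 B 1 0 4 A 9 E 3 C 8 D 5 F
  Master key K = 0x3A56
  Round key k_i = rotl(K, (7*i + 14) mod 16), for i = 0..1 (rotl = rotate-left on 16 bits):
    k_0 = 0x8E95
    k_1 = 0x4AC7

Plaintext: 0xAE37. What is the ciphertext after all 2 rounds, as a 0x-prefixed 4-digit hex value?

0x9C3B

s_0 = plaintext = 0xAE37
s_1 = Round(s_0, k_0) = 0x379C
s_2 = Round(s_1, k_1) = 0x9C3B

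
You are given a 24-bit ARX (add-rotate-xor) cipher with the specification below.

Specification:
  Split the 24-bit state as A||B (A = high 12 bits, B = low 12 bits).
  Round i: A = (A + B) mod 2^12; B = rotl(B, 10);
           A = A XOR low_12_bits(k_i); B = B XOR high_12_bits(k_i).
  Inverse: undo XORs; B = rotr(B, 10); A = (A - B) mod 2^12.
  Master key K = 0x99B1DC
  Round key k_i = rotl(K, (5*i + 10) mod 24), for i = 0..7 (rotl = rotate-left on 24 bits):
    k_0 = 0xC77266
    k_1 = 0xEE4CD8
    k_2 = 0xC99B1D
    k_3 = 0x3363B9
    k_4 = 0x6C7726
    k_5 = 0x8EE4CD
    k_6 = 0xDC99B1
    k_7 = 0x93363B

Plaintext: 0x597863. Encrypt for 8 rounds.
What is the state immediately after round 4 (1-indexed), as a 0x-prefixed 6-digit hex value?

0x9ECB37

s_0 = plaintext = 0x597863
s_1 = Round(s_0, k_0) = 0xF9C26F
s_2 = Round(s_1, k_1) = 0xED327F
s_3 = Round(s_2, k_2) = 0xA4F006
s_4 = Round(s_3, k_3) = 0x9ECB37
s_5 = Round(s_4, k_4) = 0x20580A
s_6 = Round(s_5, k_5) = 0xEC22EC
s_7 = Round(s_6, k_6) = 0x81FD72
s_8 = Round(s_7, k_7) = 0x3AA26F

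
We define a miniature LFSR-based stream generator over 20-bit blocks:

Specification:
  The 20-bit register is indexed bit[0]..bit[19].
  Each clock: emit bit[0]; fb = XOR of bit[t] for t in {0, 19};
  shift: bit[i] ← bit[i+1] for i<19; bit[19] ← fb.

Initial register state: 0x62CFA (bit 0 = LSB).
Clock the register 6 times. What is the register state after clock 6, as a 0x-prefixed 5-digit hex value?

0x598B3

reg_0 = 0x62CFA
clock 1: out=0, reg = 0x3167D
clock 2: out=1, reg = 0x98B3E
clock 3: out=0, reg = 0xCC59F
clock 4: out=1, reg = 0x662CF
clock 5: out=1, reg = 0xB3167
clock 6: out=1, reg = 0x598B3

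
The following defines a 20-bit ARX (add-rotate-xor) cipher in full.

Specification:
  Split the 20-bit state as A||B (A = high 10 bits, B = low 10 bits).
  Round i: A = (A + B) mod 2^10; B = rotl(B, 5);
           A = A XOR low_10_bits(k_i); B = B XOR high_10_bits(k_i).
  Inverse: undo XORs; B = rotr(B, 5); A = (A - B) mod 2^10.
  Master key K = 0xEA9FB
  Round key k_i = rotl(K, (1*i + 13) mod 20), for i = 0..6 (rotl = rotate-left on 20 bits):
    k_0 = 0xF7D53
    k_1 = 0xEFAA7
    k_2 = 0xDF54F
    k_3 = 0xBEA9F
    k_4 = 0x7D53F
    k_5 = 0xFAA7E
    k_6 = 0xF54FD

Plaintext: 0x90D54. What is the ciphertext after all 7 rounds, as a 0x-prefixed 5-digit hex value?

0x49DDD

s_0 = plaintext = 0x90D54
s_1 = Round(s_0, k_0) = 0xB1155
s_2 = Round(s_1, k_1) = 0xAF914
s_3 = Round(s_2, k_2) = 0xA75F5
s_4 = Round(s_3, k_3) = 0x83455
s_5 = Round(s_4, k_4) = 0xD7757
s_6 = Round(s_5, k_5) = 0x32910
s_7 = Round(s_6, k_6) = 0x49DDD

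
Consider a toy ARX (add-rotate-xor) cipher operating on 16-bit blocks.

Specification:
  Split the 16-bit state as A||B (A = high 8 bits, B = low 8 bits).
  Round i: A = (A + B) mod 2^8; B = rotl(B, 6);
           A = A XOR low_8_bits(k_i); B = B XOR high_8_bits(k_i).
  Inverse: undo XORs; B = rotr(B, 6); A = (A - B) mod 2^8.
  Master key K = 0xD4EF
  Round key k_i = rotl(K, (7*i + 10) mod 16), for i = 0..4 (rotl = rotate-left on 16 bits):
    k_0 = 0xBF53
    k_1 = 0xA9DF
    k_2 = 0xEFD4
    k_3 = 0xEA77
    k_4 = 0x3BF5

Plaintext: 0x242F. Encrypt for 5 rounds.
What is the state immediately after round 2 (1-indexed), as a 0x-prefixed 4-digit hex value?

0xABB4

s_0 = plaintext = 0x242F
s_1 = Round(s_0, k_0) = 0x0074
s_2 = Round(s_1, k_1) = 0xABB4
s_3 = Round(s_2, k_2) = 0x8BC2
s_4 = Round(s_3, k_3) = 0x3A5A
s_5 = Round(s_4, k_4) = 0x61AD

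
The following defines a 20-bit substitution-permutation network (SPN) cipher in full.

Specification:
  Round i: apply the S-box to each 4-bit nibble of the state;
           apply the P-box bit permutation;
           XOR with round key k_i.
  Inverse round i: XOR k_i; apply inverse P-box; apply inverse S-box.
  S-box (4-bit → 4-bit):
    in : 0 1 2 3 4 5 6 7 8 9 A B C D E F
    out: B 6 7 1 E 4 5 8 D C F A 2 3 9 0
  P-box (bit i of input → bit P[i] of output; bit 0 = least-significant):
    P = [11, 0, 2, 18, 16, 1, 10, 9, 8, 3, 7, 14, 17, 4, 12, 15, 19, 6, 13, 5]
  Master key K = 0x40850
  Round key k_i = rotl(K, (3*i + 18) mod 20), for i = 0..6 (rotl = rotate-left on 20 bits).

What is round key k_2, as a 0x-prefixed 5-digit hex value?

0x08504

K = 0x40850
k_0 = rotl(K, (3*0+18) mod 20) = rotl(K, 18) = 0x10214
k_1 = rotl(K, (3*1+18) mod 20) = rotl(K, 1) = 0x810A0
k_2 = rotl(K, (3*2+18) mod 20) = rotl(K, 4) = 0x08504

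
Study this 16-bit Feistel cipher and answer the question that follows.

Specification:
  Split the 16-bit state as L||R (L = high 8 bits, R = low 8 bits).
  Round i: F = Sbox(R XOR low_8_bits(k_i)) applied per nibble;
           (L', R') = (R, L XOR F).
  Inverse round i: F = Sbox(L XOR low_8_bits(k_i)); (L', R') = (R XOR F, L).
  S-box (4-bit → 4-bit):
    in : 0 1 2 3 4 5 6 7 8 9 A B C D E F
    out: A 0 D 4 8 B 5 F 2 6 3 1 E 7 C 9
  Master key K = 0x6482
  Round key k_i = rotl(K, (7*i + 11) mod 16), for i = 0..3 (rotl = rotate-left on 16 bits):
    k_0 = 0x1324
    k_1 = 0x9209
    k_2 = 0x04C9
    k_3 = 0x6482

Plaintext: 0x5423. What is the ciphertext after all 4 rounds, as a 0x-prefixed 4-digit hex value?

0x049B

s_0 = plaintext = 0x5423
s_1 = Round(s_0, k_0) = 0x23FB
s_2 = Round(s_1, k_1) = 0xFBBE
s_3 = Round(s_2, k_2) = 0xBE04
s_4 = Round(s_3, k_3) = 0x049B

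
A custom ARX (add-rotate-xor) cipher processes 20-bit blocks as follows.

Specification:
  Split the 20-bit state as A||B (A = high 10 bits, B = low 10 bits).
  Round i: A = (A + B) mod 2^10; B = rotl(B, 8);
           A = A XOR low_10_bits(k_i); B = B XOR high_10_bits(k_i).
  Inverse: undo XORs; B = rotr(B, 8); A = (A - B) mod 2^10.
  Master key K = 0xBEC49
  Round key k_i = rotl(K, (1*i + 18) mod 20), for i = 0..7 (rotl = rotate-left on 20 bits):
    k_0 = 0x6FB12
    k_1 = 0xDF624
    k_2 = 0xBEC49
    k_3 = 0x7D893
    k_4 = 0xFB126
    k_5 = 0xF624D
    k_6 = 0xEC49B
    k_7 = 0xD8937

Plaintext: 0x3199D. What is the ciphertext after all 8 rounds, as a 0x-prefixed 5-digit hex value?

0x790CC

s_0 = plaintext = 0x3199D
s_1 = Round(s_0, k_0) = 0x5C4D9
s_2 = Round(s_1, k_1) = 0x1BA4B
s_3 = Round(s_2, k_2) = 0xBC169
s_4 = Round(s_3, k_3) = 0x328AC
s_5 = Round(s_4, k_4) = 0x143C7
s_6 = Round(s_5, k_5) = 0x96829
s_7 = Round(s_6, k_6) = 0x862BB
s_8 = Round(s_7, k_7) = 0x790CC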